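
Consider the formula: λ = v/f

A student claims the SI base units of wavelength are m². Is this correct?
Units of each symbol in λ = v/f:
  v (wave speed): m/s
  f (frequency): 1/s  → in the denominator, contributes s

Multiplying the contributions: [m/s] · [s]
Adding exponents of each base unit: m: 1
SI base units of wavelength: m

The claimed units m² (exponents m: 2) do not match the derived units m (exponents m: 1), so the claim is incorrect.

Answer: No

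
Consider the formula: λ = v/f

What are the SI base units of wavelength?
Units of each symbol in λ = v/f:
  v (wave speed): m/s
  f (frequency): 1/s  → in the denominator, contributes s

Multiplying the contributions: [m/s] · [s]
Adding exponents of each base unit: m: 1
SI base units of wavelength: m

Answer: m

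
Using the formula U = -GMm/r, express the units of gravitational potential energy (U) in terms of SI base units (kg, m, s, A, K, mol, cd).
Units of each symbol in U = -GMm/r:
  G (gravitational constant): m³/(kg·s²)
  M (mass): kg
  m (mass): kg
  r (distance): m  → in the denominator, contributes 1/m
  The minus sign does not affect the units.

Multiplying the contributions: [m³/(kg·s²)] · [kg] · [kg] · [1/m]
Adding exponents of each base unit: kg: 1, m: 2, s: -2
SI base units of gravitational potential energy: kg·m²/s²

Answer: kg·m²/s²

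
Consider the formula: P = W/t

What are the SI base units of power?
Units of each symbol in P = W/t:
  W (work): kg·m²/s²
  t (time): s  → in the denominator, contributes 1/s

Multiplying the contributions: [kg·m²/s²] · [1/s]
Adding exponents of each base unit: kg: 1, m: 2, s: -3
SI base units of power: kg·m²/s³

Answer: kg·m²/s³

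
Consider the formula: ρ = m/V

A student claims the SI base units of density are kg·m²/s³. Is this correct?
Units of each symbol in ρ = m/V:
  m (mass): kg
  V (volume): m³  → in the denominator, contributes 1/m³

Multiplying the contributions: [kg] · [1/m³]
Adding exponents of each base unit: kg: 1, m: -3
SI base units of density: kg/m³

The claimed units kg·m²/s³ (exponents kg: 1, m: 2, s: -3) do not match the derived units kg/m³ (exponents kg: 1, m: -3), so the claim is incorrect.

Answer: No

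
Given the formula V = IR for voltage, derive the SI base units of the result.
Units of each symbol in V = IR:
  I (current): A
  R (resistance, in ohms): kg·m²/(s³·A²)

Multiplying the contributions: [A] · [kg·m²/(s³·A²)]
Adding exponents of each base unit: kg: 1, m: 2, s: -3, A: -1
SI base units of voltage: kg·m²/(s³·A)

Answer: kg·m²/(s³·A)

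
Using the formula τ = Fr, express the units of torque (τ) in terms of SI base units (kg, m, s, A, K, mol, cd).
Units of each symbol in τ = Fr:
  F (force): kg·m/s²
  r (lever arm): m

Multiplying the contributions: [kg·m/s²] · [m]
Adding exponents of each base unit: kg: 1, m: 2, s: -2
SI base units of torque: kg·m²/s²

Answer: kg·m²/s²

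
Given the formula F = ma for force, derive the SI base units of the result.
Units of each symbol in F = ma:
  m (mass): kg
  a (acceleration): m/s²

Multiplying the contributions: [kg] · [m/s²]
Adding exponents of each base unit: kg: 1, m: 1, s: -2
SI base units of force: kg·m/s²

Answer: kg·m/s²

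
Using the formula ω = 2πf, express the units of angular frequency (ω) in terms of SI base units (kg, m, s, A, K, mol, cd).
Units of each symbol in ω = 2πf:
  f (frequency): 1/s
  The factor 2π is dimensionless.

Multiplying the contributions: [1/s]
Adding exponents of each base unit: s: -1
SI base units of angular frequency: 1/s

Answer: 1/s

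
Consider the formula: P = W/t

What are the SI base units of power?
Units of each symbol in P = W/t:
  W (work): kg·m²/s²
  t (time): s  → in the denominator, contributes 1/s

Multiplying the contributions: [kg·m²/s²] · [1/s]
Adding exponents of each base unit: kg: 1, m: 2, s: -3
SI base units of power: kg·m²/s³

Answer: kg·m²/s³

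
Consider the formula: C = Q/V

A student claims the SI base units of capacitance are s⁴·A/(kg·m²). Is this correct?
Units of each symbol in C = Q/V:
  Q (charge, in coulombs): s·A
  V (voltage, in volts): kg·m²/(s³·A)  → in the denominator, contributes s³·A/(kg·m²)

Multiplying the contributions: [s·A] · [s³·A/(kg·m²)]
Adding exponents of each base unit: kg: -1, m: -2, s: 4, A: 2
SI base units of capacitance: s⁴·A²/(kg·m²)

The claimed units s⁴·A/(kg·m²) (exponents kg: -1, m: -2, s: 4, A: 1) do not match the derived units s⁴·A²/(kg·m²) (exponents kg: -1, m: -2, s: 4, A: 2), so the claim is incorrect.

Answer: No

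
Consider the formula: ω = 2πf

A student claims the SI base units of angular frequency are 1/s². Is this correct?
Units of each symbol in ω = 2πf:
  f (frequency): 1/s
  The factor 2π is dimensionless.

Multiplying the contributions: [1/s]
Adding exponents of each base unit: s: -1
SI base units of angular frequency: 1/s

The claimed units 1/s² (exponents s: -2) do not match the derived units 1/s (exponents s: -1), so the claim is incorrect.

Answer: No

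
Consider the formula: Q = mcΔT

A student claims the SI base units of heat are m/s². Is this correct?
Units of each symbol in Q = mcΔT:
  m (mass): kg
  c (specific heat capacity, in J/(kg·K)): m²/(s²·K)
  ΔT (temperature change): K

Multiplying the contributions: [kg] · [m²/(s²·K)] · [K]
Adding exponents of each base unit: kg: 1, m: 2, s: -2
SI base units of heat: kg·m²/s²

The claimed units m/s² (exponents m: 1, s: -2) do not match the derived units kg·m²/s² (exponents kg: 1, m: 2, s: -2), so the claim is incorrect.

Answer: No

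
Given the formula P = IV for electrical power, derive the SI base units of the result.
Units of each symbol in P = IV:
  I (current): A
  V (voltage, in volts): kg·m²/(s³·A)

Multiplying the contributions: [A] · [kg·m²/(s³·A)]
Adding exponents of each base unit: kg: 1, m: 2, s: -3
SI base units of electrical power: kg·m²/s³

Answer: kg·m²/s³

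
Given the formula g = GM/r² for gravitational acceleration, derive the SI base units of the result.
Units of each symbol in g = GM/r²:
  G (gravitational constant): m³/(kg·s²)
  M (mass): kg
  r (distance): m  → to the power 2 in the denominator, contributes 1/m²

Multiplying the contributions: [m³/(kg·s²)] · [kg] · [1/m²]
Adding exponents of each base unit: m: 1, s: -2
SI base units of gravitational acceleration: m/s²

Answer: m/s²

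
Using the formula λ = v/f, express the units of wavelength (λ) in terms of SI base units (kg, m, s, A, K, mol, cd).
Units of each symbol in λ = v/f:
  v (wave speed): m/s
  f (frequency): 1/s  → in the denominator, contributes s

Multiplying the contributions: [m/s] · [s]
Adding exponents of each base unit: m: 1
SI base units of wavelength: m

Answer: m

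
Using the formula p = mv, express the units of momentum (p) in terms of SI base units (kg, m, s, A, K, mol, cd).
Units of each symbol in p = mv:
  m (mass): kg
  v (velocity): m/s

Multiplying the contributions: [kg] · [m/s]
Adding exponents of each base unit: kg: 1, m: 1, s: -1
SI base units of momentum: kg·m/s

Answer: kg·m/s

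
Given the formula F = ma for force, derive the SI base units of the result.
Units of each symbol in F = ma:
  m (mass): kg
  a (acceleration): m/s²

Multiplying the contributions: [kg] · [m/s²]
Adding exponents of each base unit: kg: 1, m: 1, s: -2
SI base units of force: kg·m/s²

Answer: kg·m/s²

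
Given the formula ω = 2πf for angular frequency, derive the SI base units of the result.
Units of each symbol in ω = 2πf:
  f (frequency): 1/s
  The factor 2π is dimensionless.

Multiplying the contributions: [1/s]
Adding exponents of each base unit: s: -1
SI base units of angular frequency: 1/s

Answer: 1/s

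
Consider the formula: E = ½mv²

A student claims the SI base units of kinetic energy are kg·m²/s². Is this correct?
Units of each symbol in E = ½mv²:
  m (mass): kg
  v (speed): m/s  → to the power 2, contributes m²/s²
  The factor ½ is dimensionless.

Multiplying the contributions: [kg] · [m²/s²]
Adding exponents of each base unit: kg: 1, m: 2, s: -2
SI base units of kinetic energy: kg·m²/s²

The claimed units kg·m²/s² match the derived units, so the claim is correct.

Answer: Yes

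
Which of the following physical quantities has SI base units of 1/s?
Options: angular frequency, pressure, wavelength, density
Checking the SI base units of each option:
  angular frequency (ω = 2πf): 1/s  ✓ matches
  pressure (P = F/A): kg/(m·s²)  ✗
  wavelength (λ = v/f): m  ✗
  density (ρ = m/V): kg/m³  ✗

Only angular frequency has units 1/s.

Answer: angular frequency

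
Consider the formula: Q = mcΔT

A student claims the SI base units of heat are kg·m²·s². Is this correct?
Units of each symbol in Q = mcΔT:
  m (mass): kg
  c (specific heat capacity, in J/(kg·K)): m²/(s²·K)
  ΔT (temperature change): K

Multiplying the contributions: [kg] · [m²/(s²·K)] · [K]
Adding exponents of each base unit: kg: 1, m: 2, s: -2
SI base units of heat: kg·m²/s²

The claimed units kg·m²·s² (exponents kg: 1, m: 2, s: 2) do not match the derived units kg·m²/s² (exponents kg: 1, m: 2, s: -2), so the claim is incorrect.

Answer: No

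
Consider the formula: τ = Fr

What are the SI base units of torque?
Units of each symbol in τ = Fr:
  F (force): kg·m/s²
  r (lever arm): m

Multiplying the contributions: [kg·m/s²] · [m]
Adding exponents of each base unit: kg: 1, m: 2, s: -2
SI base units of torque: kg·m²/s²

Answer: kg·m²/s²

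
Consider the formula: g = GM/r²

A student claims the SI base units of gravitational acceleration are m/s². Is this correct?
Units of each symbol in g = GM/r²:
  G (gravitational constant): m³/(kg·s²)
  M (mass): kg
  r (distance): m  → to the power 2 in the denominator, contributes 1/m²

Multiplying the contributions: [m³/(kg·s²)] · [kg] · [1/m²]
Adding exponents of each base unit: m: 1, s: -2
SI base units of gravitational acceleration: m/s²

The claimed units m/s² match the derived units, so the claim is correct.

Answer: Yes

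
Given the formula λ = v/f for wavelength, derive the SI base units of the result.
Units of each symbol in λ = v/f:
  v (wave speed): m/s
  f (frequency): 1/s  → in the denominator, contributes s

Multiplying the contributions: [m/s] · [s]
Adding exponents of each base unit: m: 1
SI base units of wavelength: m

Answer: m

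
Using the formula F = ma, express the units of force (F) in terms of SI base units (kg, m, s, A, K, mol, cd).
Units of each symbol in F = ma:
  m (mass): kg
  a (acceleration): m/s²

Multiplying the contributions: [kg] · [m/s²]
Adding exponents of each base unit: kg: 1, m: 1, s: -2
SI base units of force: kg·m/s²

Answer: kg·m/s²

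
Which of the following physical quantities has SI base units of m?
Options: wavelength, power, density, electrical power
Checking the SI base units of each option:
  wavelength (λ = v/f): m  ✓ matches
  power (P = W/t): kg·m²/s³  ✗
  density (ρ = m/V): kg/m³  ✗
  electrical power (P = IV): kg·m²/s³  ✗

Only wavelength has units m.

Answer: wavelength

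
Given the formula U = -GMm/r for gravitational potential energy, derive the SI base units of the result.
Units of each symbol in U = -GMm/r:
  G (gravitational constant): m³/(kg·s²)
  M (mass): kg
  m (mass): kg
  r (distance): m  → in the denominator, contributes 1/m
  The minus sign does not affect the units.

Multiplying the contributions: [m³/(kg·s²)] · [kg] · [kg] · [1/m]
Adding exponents of each base unit: kg: 1, m: 2, s: -2
SI base units of gravitational potential energy: kg·m²/s²

Answer: kg·m²/s²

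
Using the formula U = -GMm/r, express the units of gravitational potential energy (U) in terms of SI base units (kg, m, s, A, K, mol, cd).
Units of each symbol in U = -GMm/r:
  G (gravitational constant): m³/(kg·s²)
  M (mass): kg
  m (mass): kg
  r (distance): m  → in the denominator, contributes 1/m
  The minus sign does not affect the units.

Multiplying the contributions: [m³/(kg·s²)] · [kg] · [kg] · [1/m]
Adding exponents of each base unit: kg: 1, m: 2, s: -2
SI base units of gravitational potential energy: kg·m²/s²

Answer: kg·m²/s²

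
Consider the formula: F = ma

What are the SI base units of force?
Units of each symbol in F = ma:
  m (mass): kg
  a (acceleration): m/s²

Multiplying the contributions: [kg] · [m/s²]
Adding exponents of each base unit: kg: 1, m: 1, s: -2
SI base units of force: kg·m/s²

Answer: kg·m/s²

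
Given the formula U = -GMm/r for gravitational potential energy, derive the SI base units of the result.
Units of each symbol in U = -GMm/r:
  G (gravitational constant): m³/(kg·s²)
  M (mass): kg
  m (mass): kg
  r (distance): m  → in the denominator, contributes 1/m
  The minus sign does not affect the units.

Multiplying the contributions: [m³/(kg·s²)] · [kg] · [kg] · [1/m]
Adding exponents of each base unit: kg: 1, m: 2, s: -2
SI base units of gravitational potential energy: kg·m²/s²

Answer: kg·m²/s²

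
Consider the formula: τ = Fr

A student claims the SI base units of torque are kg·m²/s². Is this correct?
Units of each symbol in τ = Fr:
  F (force): kg·m/s²
  r (lever arm): m

Multiplying the contributions: [kg·m/s²] · [m]
Adding exponents of each base unit: kg: 1, m: 2, s: -2
SI base units of torque: kg·m²/s²

The claimed units kg·m²/s² match the derived units, so the claim is correct.

Answer: Yes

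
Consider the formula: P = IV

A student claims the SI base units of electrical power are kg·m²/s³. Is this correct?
Units of each symbol in P = IV:
  I (current): A
  V (voltage, in volts): kg·m²/(s³·A)

Multiplying the contributions: [A] · [kg·m²/(s³·A)]
Adding exponents of each base unit: kg: 1, m: 2, s: -3
SI base units of electrical power: kg·m²/s³

The claimed units kg·m²/s³ match the derived units, so the claim is correct.

Answer: Yes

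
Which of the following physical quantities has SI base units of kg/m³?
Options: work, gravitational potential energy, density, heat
Checking the SI base units of each option:
  work (W = Fd): kg·m²/s²  ✗
  gravitational potential energy (U = -GMm/r): kg·m²/s²  ✗
  density (ρ = m/V): kg/m³  ✓ matches
  heat (Q = mcΔT): kg·m²/s²  ✗

Only density has units kg/m³.

Answer: density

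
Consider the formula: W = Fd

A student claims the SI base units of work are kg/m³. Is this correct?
Units of each symbol in W = Fd:
  F (force): kg·m/s²
  d (displacement): m

Multiplying the contributions: [kg·m/s²] · [m]
Adding exponents of each base unit: kg: 1, m: 2, s: -2
SI base units of work: kg·m²/s²

The claimed units kg/m³ (exponents kg: 1, m: -3) do not match the derived units kg·m²/s² (exponents kg: 1, m: 2, s: -2), so the claim is incorrect.

Answer: No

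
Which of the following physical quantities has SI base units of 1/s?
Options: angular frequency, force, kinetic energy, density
Checking the SI base units of each option:
  angular frequency (ω = 2πf): 1/s  ✓ matches
  force (F = ma): kg·m/s²  ✗
  kinetic energy (E = ½mv²): kg·m²/s²  ✗
  density (ρ = m/V): kg/m³  ✗

Only angular frequency has units 1/s.

Answer: angular frequency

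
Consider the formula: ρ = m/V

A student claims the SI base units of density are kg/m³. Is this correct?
Units of each symbol in ρ = m/V:
  m (mass): kg
  V (volume): m³  → in the denominator, contributes 1/m³

Multiplying the contributions: [kg] · [1/m³]
Adding exponents of each base unit: kg: 1, m: -3
SI base units of density: kg/m³

The claimed units kg/m³ match the derived units, so the claim is correct.

Answer: Yes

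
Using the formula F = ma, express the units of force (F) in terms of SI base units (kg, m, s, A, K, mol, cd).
Units of each symbol in F = ma:
  m (mass): kg
  a (acceleration): m/s²

Multiplying the contributions: [kg] · [m/s²]
Adding exponents of each base unit: kg: 1, m: 1, s: -2
SI base units of force: kg·m/s²

Answer: kg·m/s²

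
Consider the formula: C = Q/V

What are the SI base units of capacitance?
Units of each symbol in C = Q/V:
  Q (charge, in coulombs): s·A
  V (voltage, in volts): kg·m²/(s³·A)  → in the denominator, contributes s³·A/(kg·m²)

Multiplying the contributions: [s·A] · [s³·A/(kg·m²)]
Adding exponents of each base unit: kg: -1, m: -2, s: 4, A: 2
SI base units of capacitance: s⁴·A²/(kg·m²)

Answer: s⁴·A²/(kg·m²)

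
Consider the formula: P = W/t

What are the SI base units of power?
Units of each symbol in P = W/t:
  W (work): kg·m²/s²
  t (time): s  → in the denominator, contributes 1/s

Multiplying the contributions: [kg·m²/s²] · [1/s]
Adding exponents of each base unit: kg: 1, m: 2, s: -3
SI base units of power: kg·m²/s³

Answer: kg·m²/s³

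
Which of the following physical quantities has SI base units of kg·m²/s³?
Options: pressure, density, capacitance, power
Checking the SI base units of each option:
  pressure (P = F/A): kg/(m·s²)  ✗
  density (ρ = m/V): kg/m³  ✗
  capacitance (C = Q/V): s⁴·A²/(kg·m²)  ✗
  power (P = W/t): kg·m²/s³  ✓ matches

Only power has units kg·m²/s³.

Answer: power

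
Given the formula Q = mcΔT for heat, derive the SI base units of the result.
Units of each symbol in Q = mcΔT:
  m (mass): kg
  c (specific heat capacity, in J/(kg·K)): m²/(s²·K)
  ΔT (temperature change): K

Multiplying the contributions: [kg] · [m²/(s²·K)] · [K]
Adding exponents of each base unit: kg: 1, m: 2, s: -2
SI base units of heat: kg·m²/s²

Answer: kg·m²/s²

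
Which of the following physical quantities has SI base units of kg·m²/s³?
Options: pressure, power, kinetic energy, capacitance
Checking the SI base units of each option:
  pressure (P = F/A): kg/(m·s²)  ✗
  power (P = W/t): kg·m²/s³  ✓ matches
  kinetic energy (E = ½mv²): kg·m²/s²  ✗
  capacitance (C = Q/V): s⁴·A²/(kg·m²)  ✗

Only power has units kg·m²/s³.

Answer: power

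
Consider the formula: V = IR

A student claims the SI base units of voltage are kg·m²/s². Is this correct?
Units of each symbol in V = IR:
  I (current): A
  R (resistance, in ohms): kg·m²/(s³·A²)

Multiplying the contributions: [A] · [kg·m²/(s³·A²)]
Adding exponents of each base unit: kg: 1, m: 2, s: -3, A: -1
SI base units of voltage: kg·m²/(s³·A)

The claimed units kg·m²/s² (exponents kg: 1, m: 2, s: -2) do not match the derived units kg·m²/(s³·A) (exponents kg: 1, m: 2, s: -3, A: -1), so the claim is incorrect.

Answer: No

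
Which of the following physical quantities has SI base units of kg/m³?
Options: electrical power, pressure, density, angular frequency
Checking the SI base units of each option:
  electrical power (P = IV): kg·m²/s³  ✗
  pressure (P = F/A): kg/(m·s²)  ✗
  density (ρ = m/V): kg/m³  ✓ matches
  angular frequency (ω = 2πf): 1/s  ✗

Only density has units kg/m³.

Answer: density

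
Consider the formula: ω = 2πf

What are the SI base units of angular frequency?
Units of each symbol in ω = 2πf:
  f (frequency): 1/s
  The factor 2π is dimensionless.

Multiplying the contributions: [1/s]
Adding exponents of each base unit: s: -1
SI base units of angular frequency: 1/s

Answer: 1/s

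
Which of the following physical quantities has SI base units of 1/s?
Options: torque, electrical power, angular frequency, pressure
Checking the SI base units of each option:
  torque (τ = Fr): kg·m²/s²  ✗
  electrical power (P = IV): kg·m²/s³  ✗
  angular frequency (ω = 2πf): 1/s  ✓ matches
  pressure (P = F/A): kg/(m·s²)  ✗

Only angular frequency has units 1/s.

Answer: angular frequency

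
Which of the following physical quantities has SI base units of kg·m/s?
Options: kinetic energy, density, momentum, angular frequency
Checking the SI base units of each option:
  kinetic energy (E = ½mv²): kg·m²/s²  ✗
  density (ρ = m/V): kg/m³  ✗
  momentum (p = mv): kg·m/s  ✓ matches
  angular frequency (ω = 2πf): 1/s  ✗

Only momentum has units kg·m/s.

Answer: momentum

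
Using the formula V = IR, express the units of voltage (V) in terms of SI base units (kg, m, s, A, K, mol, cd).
Units of each symbol in V = IR:
  I (current): A
  R (resistance, in ohms): kg·m²/(s³·A²)

Multiplying the contributions: [A] · [kg·m²/(s³·A²)]
Adding exponents of each base unit: kg: 1, m: 2, s: -3, A: -1
SI base units of voltage: kg·m²/(s³·A)

Answer: kg·m²/(s³·A)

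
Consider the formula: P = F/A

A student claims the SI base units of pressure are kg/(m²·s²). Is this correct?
Units of each symbol in P = F/A:
  F (force): kg·m/s²
  A (area): m²  → in the denominator, contributes 1/m²

Multiplying the contributions: [kg·m/s²] · [1/m²]
Adding exponents of each base unit: kg: 1, m: -1, s: -2
SI base units of pressure: kg/(m·s²)

The claimed units kg/(m²·s²) (exponents kg: 1, m: -2, s: -2) do not match the derived units kg/(m·s²) (exponents kg: 1, m: -1, s: -2), so the claim is incorrect.

Answer: No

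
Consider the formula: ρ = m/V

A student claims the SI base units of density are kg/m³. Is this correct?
Units of each symbol in ρ = m/V:
  m (mass): kg
  V (volume): m³  → in the denominator, contributes 1/m³

Multiplying the contributions: [kg] · [1/m³]
Adding exponents of each base unit: kg: 1, m: -3
SI base units of density: kg/m³

The claimed units kg/m³ match the derived units, so the claim is correct.

Answer: Yes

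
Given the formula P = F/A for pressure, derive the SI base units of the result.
Units of each symbol in P = F/A:
  F (force): kg·m/s²
  A (area): m²  → in the denominator, contributes 1/m²

Multiplying the contributions: [kg·m/s²] · [1/m²]
Adding exponents of each base unit: kg: 1, m: -1, s: -2
SI base units of pressure: kg/(m·s²)

Answer: kg/(m·s²)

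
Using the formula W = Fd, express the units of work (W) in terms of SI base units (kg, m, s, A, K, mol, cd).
Units of each symbol in W = Fd:
  F (force): kg·m/s²
  d (displacement): m

Multiplying the contributions: [kg·m/s²] · [m]
Adding exponents of each base unit: kg: 1, m: 2, s: -2
SI base units of work: kg·m²/s²

Answer: kg·m²/s²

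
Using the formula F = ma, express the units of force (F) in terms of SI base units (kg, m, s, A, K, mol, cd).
Units of each symbol in F = ma:
  m (mass): kg
  a (acceleration): m/s²

Multiplying the contributions: [kg] · [m/s²]
Adding exponents of each base unit: kg: 1, m: 1, s: -2
SI base units of force: kg·m/s²

Answer: kg·m/s²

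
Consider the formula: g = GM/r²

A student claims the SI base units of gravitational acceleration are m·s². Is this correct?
Units of each symbol in g = GM/r²:
  G (gravitational constant): m³/(kg·s²)
  M (mass): kg
  r (distance): m  → to the power 2 in the denominator, contributes 1/m²

Multiplying the contributions: [m³/(kg·s²)] · [kg] · [1/m²]
Adding exponents of each base unit: m: 1, s: -2
SI base units of gravitational acceleration: m/s²

The claimed units m·s² (exponents m: 1, s: 2) do not match the derived units m/s² (exponents m: 1, s: -2), so the claim is incorrect.

Answer: No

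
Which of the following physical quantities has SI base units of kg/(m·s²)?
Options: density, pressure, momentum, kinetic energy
Checking the SI base units of each option:
  density (ρ = m/V): kg/m³  ✗
  pressure (P = F/A): kg/(m·s²)  ✓ matches
  momentum (p = mv): kg·m/s  ✗
  kinetic energy (E = ½mv²): kg·m²/s²  ✗

Only pressure has units kg/(m·s²).

Answer: pressure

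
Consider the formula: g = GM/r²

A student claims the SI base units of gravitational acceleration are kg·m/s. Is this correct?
Units of each symbol in g = GM/r²:
  G (gravitational constant): m³/(kg·s²)
  M (mass): kg
  r (distance): m  → to the power 2 in the denominator, contributes 1/m²

Multiplying the contributions: [m³/(kg·s²)] · [kg] · [1/m²]
Adding exponents of each base unit: m: 1, s: -2
SI base units of gravitational acceleration: m/s²

The claimed units kg·m/s (exponents kg: 1, m: 1, s: -1) do not match the derived units m/s² (exponents m: 1, s: -2), so the claim is incorrect.

Answer: No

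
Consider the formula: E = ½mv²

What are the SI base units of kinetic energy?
Units of each symbol in E = ½mv²:
  m (mass): kg
  v (speed): m/s  → to the power 2, contributes m²/s²
  The factor ½ is dimensionless.

Multiplying the contributions: [kg] · [m²/s²]
Adding exponents of each base unit: kg: 1, m: 2, s: -2
SI base units of kinetic energy: kg·m²/s²

Answer: kg·m²/s²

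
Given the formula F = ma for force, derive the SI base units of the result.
Units of each symbol in F = ma:
  m (mass): kg
  a (acceleration): m/s²

Multiplying the contributions: [kg] · [m/s²]
Adding exponents of each base unit: kg: 1, m: 1, s: -2
SI base units of force: kg·m/s²

Answer: kg·m/s²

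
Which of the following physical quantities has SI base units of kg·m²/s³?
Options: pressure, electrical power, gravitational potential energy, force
Checking the SI base units of each option:
  pressure (P = F/A): kg/(m·s²)  ✗
  electrical power (P = IV): kg·m²/s³  ✓ matches
  gravitational potential energy (U = -GMm/r): kg·m²/s²  ✗
  force (F = ma): kg·m/s²  ✗

Only electrical power has units kg·m²/s³.

Answer: electrical power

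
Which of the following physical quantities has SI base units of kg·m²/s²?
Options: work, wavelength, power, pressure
Checking the SI base units of each option:
  work (W = Fd): kg·m²/s²  ✓ matches
  wavelength (λ = v/f): m  ✗
  power (P = W/t): kg·m²/s³  ✗
  pressure (P = F/A): kg/(m·s²)  ✗

Only work has units kg·m²/s².

Answer: work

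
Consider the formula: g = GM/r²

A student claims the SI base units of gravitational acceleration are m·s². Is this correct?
Units of each symbol in g = GM/r²:
  G (gravitational constant): m³/(kg·s²)
  M (mass): kg
  r (distance): m  → to the power 2 in the denominator, contributes 1/m²

Multiplying the contributions: [m³/(kg·s²)] · [kg] · [1/m²]
Adding exponents of each base unit: m: 1, s: -2
SI base units of gravitational acceleration: m/s²

The claimed units m·s² (exponents m: 1, s: 2) do not match the derived units m/s² (exponents m: 1, s: -2), so the claim is incorrect.

Answer: No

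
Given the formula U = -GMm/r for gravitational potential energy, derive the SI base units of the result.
Units of each symbol in U = -GMm/r:
  G (gravitational constant): m³/(kg·s²)
  M (mass): kg
  m (mass): kg
  r (distance): m  → in the denominator, contributes 1/m
  The minus sign does not affect the units.

Multiplying the contributions: [m³/(kg·s²)] · [kg] · [kg] · [1/m]
Adding exponents of each base unit: kg: 1, m: 2, s: -2
SI base units of gravitational potential energy: kg·m²/s²

Answer: kg·m²/s²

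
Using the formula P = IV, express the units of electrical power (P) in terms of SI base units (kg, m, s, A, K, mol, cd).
Units of each symbol in P = IV:
  I (current): A
  V (voltage, in volts): kg·m²/(s³·A)

Multiplying the contributions: [A] · [kg·m²/(s³·A)]
Adding exponents of each base unit: kg: 1, m: 2, s: -3
SI base units of electrical power: kg·m²/s³

Answer: kg·m²/s³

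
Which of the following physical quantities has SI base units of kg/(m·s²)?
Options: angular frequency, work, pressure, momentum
Checking the SI base units of each option:
  angular frequency (ω = 2πf): 1/s  ✗
  work (W = Fd): kg·m²/s²  ✗
  pressure (P = F/A): kg/(m·s²)  ✓ matches
  momentum (p = mv): kg·m/s  ✗

Only pressure has units kg/(m·s²).

Answer: pressure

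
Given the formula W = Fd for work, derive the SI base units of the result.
Units of each symbol in W = Fd:
  F (force): kg·m/s²
  d (displacement): m

Multiplying the contributions: [kg·m/s²] · [m]
Adding exponents of each base unit: kg: 1, m: 2, s: -2
SI base units of work: kg·m²/s²

Answer: kg·m²/s²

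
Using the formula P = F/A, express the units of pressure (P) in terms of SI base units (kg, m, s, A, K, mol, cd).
Units of each symbol in P = F/A:
  F (force): kg·m/s²
  A (area): m²  → in the denominator, contributes 1/m²

Multiplying the contributions: [kg·m/s²] · [1/m²]
Adding exponents of each base unit: kg: 1, m: -1, s: -2
SI base units of pressure: kg/(m·s²)

Answer: kg/(m·s²)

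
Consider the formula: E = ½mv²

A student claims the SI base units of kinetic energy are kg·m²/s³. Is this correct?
Units of each symbol in E = ½mv²:
  m (mass): kg
  v (speed): m/s  → to the power 2, contributes m²/s²
  The factor ½ is dimensionless.

Multiplying the contributions: [kg] · [m²/s²]
Adding exponents of each base unit: kg: 1, m: 2, s: -2
SI base units of kinetic energy: kg·m²/s²

The claimed units kg·m²/s³ (exponents kg: 1, m: 2, s: -3) do not match the derived units kg·m²/s² (exponents kg: 1, m: 2, s: -2), so the claim is incorrect.

Answer: No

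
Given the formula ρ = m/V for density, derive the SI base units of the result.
Units of each symbol in ρ = m/V:
  m (mass): kg
  V (volume): m³  → in the denominator, contributes 1/m³

Multiplying the contributions: [kg] · [1/m³]
Adding exponents of each base unit: kg: 1, m: -3
SI base units of density: kg/m³

Answer: kg/m³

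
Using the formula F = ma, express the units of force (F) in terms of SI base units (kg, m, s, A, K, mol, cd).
Units of each symbol in F = ma:
  m (mass): kg
  a (acceleration): m/s²

Multiplying the contributions: [kg] · [m/s²]
Adding exponents of each base unit: kg: 1, m: 1, s: -2
SI base units of force: kg·m/s²

Answer: kg·m/s²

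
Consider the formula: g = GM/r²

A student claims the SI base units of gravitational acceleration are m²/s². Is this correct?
Units of each symbol in g = GM/r²:
  G (gravitational constant): m³/(kg·s²)
  M (mass): kg
  r (distance): m  → to the power 2 in the denominator, contributes 1/m²

Multiplying the contributions: [m³/(kg·s²)] · [kg] · [1/m²]
Adding exponents of each base unit: m: 1, s: -2
SI base units of gravitational acceleration: m/s²

The claimed units m²/s² (exponents m: 2, s: -2) do not match the derived units m/s² (exponents m: 1, s: -2), so the claim is incorrect.

Answer: No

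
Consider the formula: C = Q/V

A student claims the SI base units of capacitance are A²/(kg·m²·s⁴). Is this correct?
Units of each symbol in C = Q/V:
  Q (charge, in coulombs): s·A
  V (voltage, in volts): kg·m²/(s³·A)  → in the denominator, contributes s³·A/(kg·m²)

Multiplying the contributions: [s·A] · [s³·A/(kg·m²)]
Adding exponents of each base unit: kg: -1, m: -2, s: 4, A: 2
SI base units of capacitance: s⁴·A²/(kg·m²)

The claimed units A²/(kg·m²·s⁴) (exponents kg: -1, m: -2, s: -4, A: 2) do not match the derived units s⁴·A²/(kg·m²) (exponents kg: -1, m: -2, s: 4, A: 2), so the claim is incorrect.

Answer: No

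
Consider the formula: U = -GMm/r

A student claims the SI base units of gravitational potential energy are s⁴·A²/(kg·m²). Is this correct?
Units of each symbol in U = -GMm/r:
  G (gravitational constant): m³/(kg·s²)
  M (mass): kg
  m (mass): kg
  r (distance): m  → in the denominator, contributes 1/m
  The minus sign does not affect the units.

Multiplying the contributions: [m³/(kg·s²)] · [kg] · [kg] · [1/m]
Adding exponents of each base unit: kg: 1, m: 2, s: -2
SI base units of gravitational potential energy: kg·m²/s²

The claimed units s⁴·A²/(kg·m²) (exponents kg: -1, m: -2, s: 4, A: 2) do not match the derived units kg·m²/s² (exponents kg: 1, m: 2, s: -2), so the claim is incorrect.

Answer: No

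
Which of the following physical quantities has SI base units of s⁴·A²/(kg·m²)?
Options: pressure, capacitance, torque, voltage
Checking the SI base units of each option:
  pressure (P = F/A): kg/(m·s²)  ✗
  capacitance (C = Q/V): s⁴·A²/(kg·m²)  ✓ matches
  torque (τ = Fr): kg·m²/s²  ✗
  voltage (V = IR): kg·m²/(s³·A)  ✗

Only capacitance has units s⁴·A²/(kg·m²).

Answer: capacitance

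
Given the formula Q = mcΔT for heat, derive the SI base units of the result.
Units of each symbol in Q = mcΔT:
  m (mass): kg
  c (specific heat capacity, in J/(kg·K)): m²/(s²·K)
  ΔT (temperature change): K

Multiplying the contributions: [kg] · [m²/(s²·K)] · [K]
Adding exponents of each base unit: kg: 1, m: 2, s: -2
SI base units of heat: kg·m²/s²

Answer: kg·m²/s²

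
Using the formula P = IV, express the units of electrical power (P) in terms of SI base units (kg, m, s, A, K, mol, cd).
Units of each symbol in P = IV:
  I (current): A
  V (voltage, in volts): kg·m²/(s³·A)

Multiplying the contributions: [A] · [kg·m²/(s³·A)]
Adding exponents of each base unit: kg: 1, m: 2, s: -3
SI base units of electrical power: kg·m²/s³

Answer: kg·m²/s³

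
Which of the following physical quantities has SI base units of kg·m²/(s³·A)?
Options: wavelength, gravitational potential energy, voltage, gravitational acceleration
Checking the SI base units of each option:
  wavelength (λ = v/f): m  ✗
  gravitational potential energy (U = -GMm/r): kg·m²/s²  ✗
  voltage (V = IR): kg·m²/(s³·A)  ✓ matches
  gravitational acceleration (g = GM/r²): m/s²  ✗

Only voltage has units kg·m²/(s³·A).

Answer: voltage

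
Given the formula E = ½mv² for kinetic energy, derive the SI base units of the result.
Units of each symbol in E = ½mv²:
  m (mass): kg
  v (speed): m/s  → to the power 2, contributes m²/s²
  The factor ½ is dimensionless.

Multiplying the contributions: [kg] · [m²/s²]
Adding exponents of each base unit: kg: 1, m: 2, s: -2
SI base units of kinetic energy: kg·m²/s²

Answer: kg·m²/s²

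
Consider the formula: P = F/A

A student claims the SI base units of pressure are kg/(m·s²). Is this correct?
Units of each symbol in P = F/A:
  F (force): kg·m/s²
  A (area): m²  → in the denominator, contributes 1/m²

Multiplying the contributions: [kg·m/s²] · [1/m²]
Adding exponents of each base unit: kg: 1, m: -1, s: -2
SI base units of pressure: kg/(m·s²)

The claimed units kg/(m·s²) match the derived units, so the claim is correct.

Answer: Yes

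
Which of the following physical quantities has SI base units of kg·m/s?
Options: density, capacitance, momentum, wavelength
Checking the SI base units of each option:
  density (ρ = m/V): kg/m³  ✗
  capacitance (C = Q/V): s⁴·A²/(kg·m²)  ✗
  momentum (p = mv): kg·m/s  ✓ matches
  wavelength (λ = v/f): m  ✗

Only momentum has units kg·m/s.

Answer: momentum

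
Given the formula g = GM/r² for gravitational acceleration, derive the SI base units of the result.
Units of each symbol in g = GM/r²:
  G (gravitational constant): m³/(kg·s²)
  M (mass): kg
  r (distance): m  → to the power 2 in the denominator, contributes 1/m²

Multiplying the contributions: [m³/(kg·s²)] · [kg] · [1/m²]
Adding exponents of each base unit: m: 1, s: -2
SI base units of gravitational acceleration: m/s²

Answer: m/s²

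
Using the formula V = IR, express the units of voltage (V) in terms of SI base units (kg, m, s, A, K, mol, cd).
Units of each symbol in V = IR:
  I (current): A
  R (resistance, in ohms): kg·m²/(s³·A²)

Multiplying the contributions: [A] · [kg·m²/(s³·A²)]
Adding exponents of each base unit: kg: 1, m: 2, s: -3, A: -1
SI base units of voltage: kg·m²/(s³·A)

Answer: kg·m²/(s³·A)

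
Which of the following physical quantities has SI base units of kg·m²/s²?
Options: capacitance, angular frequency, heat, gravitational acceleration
Checking the SI base units of each option:
  capacitance (C = Q/V): s⁴·A²/(kg·m²)  ✗
  angular frequency (ω = 2πf): 1/s  ✗
  heat (Q = mcΔT): kg·m²/s²  ✓ matches
  gravitational acceleration (g = GM/r²): m/s²  ✗

Only heat has units kg·m²/s².

Answer: heat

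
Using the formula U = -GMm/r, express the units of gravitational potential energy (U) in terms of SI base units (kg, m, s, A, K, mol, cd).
Units of each symbol in U = -GMm/r:
  G (gravitational constant): m³/(kg·s²)
  M (mass): kg
  m (mass): kg
  r (distance): m  → in the denominator, contributes 1/m
  The minus sign does not affect the units.

Multiplying the contributions: [m³/(kg·s²)] · [kg] · [kg] · [1/m]
Adding exponents of each base unit: kg: 1, m: 2, s: -2
SI base units of gravitational potential energy: kg·m²/s²

Answer: kg·m²/s²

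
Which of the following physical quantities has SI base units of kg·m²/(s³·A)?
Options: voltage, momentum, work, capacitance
Checking the SI base units of each option:
  voltage (V = IR): kg·m²/(s³·A)  ✓ matches
  momentum (p = mv): kg·m/s  ✗
  work (W = Fd): kg·m²/s²  ✗
  capacitance (C = Q/V): s⁴·A²/(kg·m²)  ✗

Only voltage has units kg·m²/(s³·A).

Answer: voltage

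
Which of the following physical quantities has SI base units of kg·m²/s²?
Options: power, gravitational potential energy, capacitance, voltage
Checking the SI base units of each option:
  power (P = W/t): kg·m²/s³  ✗
  gravitational potential energy (U = -GMm/r): kg·m²/s²  ✓ matches
  capacitance (C = Q/V): s⁴·A²/(kg·m²)  ✗
  voltage (V = IR): kg·m²/(s³·A)  ✗

Only gravitational potential energy has units kg·m²/s².

Answer: gravitational potential energy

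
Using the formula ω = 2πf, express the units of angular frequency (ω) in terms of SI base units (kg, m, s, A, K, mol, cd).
Units of each symbol in ω = 2πf:
  f (frequency): 1/s
  The factor 2π is dimensionless.

Multiplying the contributions: [1/s]
Adding exponents of each base unit: s: -1
SI base units of angular frequency: 1/s

Answer: 1/s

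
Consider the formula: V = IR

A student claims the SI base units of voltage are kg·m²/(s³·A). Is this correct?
Units of each symbol in V = IR:
  I (current): A
  R (resistance, in ohms): kg·m²/(s³·A²)

Multiplying the contributions: [A] · [kg·m²/(s³·A²)]
Adding exponents of each base unit: kg: 1, m: 2, s: -3, A: -1
SI base units of voltage: kg·m²/(s³·A)

The claimed units kg·m²/(s³·A) match the derived units, so the claim is correct.

Answer: Yes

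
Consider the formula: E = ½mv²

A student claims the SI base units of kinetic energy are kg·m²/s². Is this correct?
Units of each symbol in E = ½mv²:
  m (mass): kg
  v (speed): m/s  → to the power 2, contributes m²/s²
  The factor ½ is dimensionless.

Multiplying the contributions: [kg] · [m²/s²]
Adding exponents of each base unit: kg: 1, m: 2, s: -2
SI base units of kinetic energy: kg·m²/s²

The claimed units kg·m²/s² match the derived units, so the claim is correct.

Answer: Yes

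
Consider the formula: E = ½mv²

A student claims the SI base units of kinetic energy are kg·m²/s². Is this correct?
Units of each symbol in E = ½mv²:
  m (mass): kg
  v (speed): m/s  → to the power 2, contributes m²/s²
  The factor ½ is dimensionless.

Multiplying the contributions: [kg] · [m²/s²]
Adding exponents of each base unit: kg: 1, m: 2, s: -2
SI base units of kinetic energy: kg·m²/s²

The claimed units kg·m²/s² match the derived units, so the claim is correct.

Answer: Yes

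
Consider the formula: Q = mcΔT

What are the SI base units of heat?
Units of each symbol in Q = mcΔT:
  m (mass): kg
  c (specific heat capacity, in J/(kg·K)): m²/(s²·K)
  ΔT (temperature change): K

Multiplying the contributions: [kg] · [m²/(s²·K)] · [K]
Adding exponents of each base unit: kg: 1, m: 2, s: -2
SI base units of heat: kg·m²/s²

Answer: kg·m²/s²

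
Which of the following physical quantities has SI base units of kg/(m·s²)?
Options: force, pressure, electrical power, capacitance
Checking the SI base units of each option:
  force (F = ma): kg·m/s²  ✗
  pressure (P = F/A): kg/(m·s²)  ✓ matches
  electrical power (P = IV): kg·m²/s³  ✗
  capacitance (C = Q/V): s⁴·A²/(kg·m²)  ✗

Only pressure has units kg/(m·s²).

Answer: pressure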